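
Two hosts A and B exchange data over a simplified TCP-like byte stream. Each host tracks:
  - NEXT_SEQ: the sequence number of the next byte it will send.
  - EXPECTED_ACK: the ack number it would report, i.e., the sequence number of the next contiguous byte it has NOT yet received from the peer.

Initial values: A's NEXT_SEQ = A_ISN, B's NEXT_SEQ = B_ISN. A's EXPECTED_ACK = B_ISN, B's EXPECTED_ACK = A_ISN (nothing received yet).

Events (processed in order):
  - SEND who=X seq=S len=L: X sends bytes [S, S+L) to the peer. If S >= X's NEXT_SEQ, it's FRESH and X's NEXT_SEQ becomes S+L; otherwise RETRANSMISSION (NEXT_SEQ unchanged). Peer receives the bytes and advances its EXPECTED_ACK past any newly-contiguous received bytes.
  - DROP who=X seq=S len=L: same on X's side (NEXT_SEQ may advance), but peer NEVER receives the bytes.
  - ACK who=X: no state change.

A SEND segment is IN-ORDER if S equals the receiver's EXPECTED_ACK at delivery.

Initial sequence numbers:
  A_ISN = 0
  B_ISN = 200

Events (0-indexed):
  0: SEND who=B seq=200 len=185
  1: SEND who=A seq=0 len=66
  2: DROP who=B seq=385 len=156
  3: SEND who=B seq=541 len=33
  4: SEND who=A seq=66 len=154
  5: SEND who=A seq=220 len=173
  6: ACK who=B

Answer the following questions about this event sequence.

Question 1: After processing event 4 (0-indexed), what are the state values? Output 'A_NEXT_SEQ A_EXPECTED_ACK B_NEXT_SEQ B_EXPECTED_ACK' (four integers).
After event 0: A_seq=0 A_ack=385 B_seq=385 B_ack=0
After event 1: A_seq=66 A_ack=385 B_seq=385 B_ack=66
After event 2: A_seq=66 A_ack=385 B_seq=541 B_ack=66
After event 3: A_seq=66 A_ack=385 B_seq=574 B_ack=66
After event 4: A_seq=220 A_ack=385 B_seq=574 B_ack=220

220 385 574 220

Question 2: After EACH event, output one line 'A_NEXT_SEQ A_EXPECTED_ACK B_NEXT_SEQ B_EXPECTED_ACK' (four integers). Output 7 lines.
0 385 385 0
66 385 385 66
66 385 541 66
66 385 574 66
220 385 574 220
393 385 574 393
393 385 574 393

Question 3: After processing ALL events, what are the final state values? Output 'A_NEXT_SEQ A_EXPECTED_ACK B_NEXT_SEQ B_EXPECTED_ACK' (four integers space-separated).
After event 0: A_seq=0 A_ack=385 B_seq=385 B_ack=0
After event 1: A_seq=66 A_ack=385 B_seq=385 B_ack=66
After event 2: A_seq=66 A_ack=385 B_seq=541 B_ack=66
After event 3: A_seq=66 A_ack=385 B_seq=574 B_ack=66
After event 4: A_seq=220 A_ack=385 B_seq=574 B_ack=220
After event 5: A_seq=393 A_ack=385 B_seq=574 B_ack=393
After event 6: A_seq=393 A_ack=385 B_seq=574 B_ack=393

Answer: 393 385 574 393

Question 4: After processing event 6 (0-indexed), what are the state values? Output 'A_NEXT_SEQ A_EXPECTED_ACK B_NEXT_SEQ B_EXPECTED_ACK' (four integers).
After event 0: A_seq=0 A_ack=385 B_seq=385 B_ack=0
After event 1: A_seq=66 A_ack=385 B_seq=385 B_ack=66
After event 2: A_seq=66 A_ack=385 B_seq=541 B_ack=66
After event 3: A_seq=66 A_ack=385 B_seq=574 B_ack=66
After event 4: A_seq=220 A_ack=385 B_seq=574 B_ack=220
After event 5: A_seq=393 A_ack=385 B_seq=574 B_ack=393
After event 6: A_seq=393 A_ack=385 B_seq=574 B_ack=393

393 385 574 393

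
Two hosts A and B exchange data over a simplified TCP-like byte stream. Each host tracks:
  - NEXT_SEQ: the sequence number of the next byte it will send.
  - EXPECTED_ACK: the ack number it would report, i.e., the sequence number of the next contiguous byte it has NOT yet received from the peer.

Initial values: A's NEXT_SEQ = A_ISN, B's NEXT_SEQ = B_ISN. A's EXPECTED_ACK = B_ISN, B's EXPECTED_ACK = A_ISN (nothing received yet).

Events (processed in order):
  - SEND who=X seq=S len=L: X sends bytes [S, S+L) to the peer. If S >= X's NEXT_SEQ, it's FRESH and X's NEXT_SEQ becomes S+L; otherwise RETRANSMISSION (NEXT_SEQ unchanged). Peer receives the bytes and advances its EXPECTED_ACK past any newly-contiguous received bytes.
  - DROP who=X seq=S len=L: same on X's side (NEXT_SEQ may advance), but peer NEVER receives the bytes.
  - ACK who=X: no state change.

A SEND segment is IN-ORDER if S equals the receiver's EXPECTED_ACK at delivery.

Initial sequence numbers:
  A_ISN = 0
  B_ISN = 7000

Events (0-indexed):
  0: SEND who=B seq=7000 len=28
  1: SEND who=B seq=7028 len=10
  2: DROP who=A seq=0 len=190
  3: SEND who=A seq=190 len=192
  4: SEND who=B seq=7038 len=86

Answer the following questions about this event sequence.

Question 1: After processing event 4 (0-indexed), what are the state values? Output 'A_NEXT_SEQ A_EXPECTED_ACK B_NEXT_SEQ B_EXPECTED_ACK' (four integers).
After event 0: A_seq=0 A_ack=7028 B_seq=7028 B_ack=0
After event 1: A_seq=0 A_ack=7038 B_seq=7038 B_ack=0
After event 2: A_seq=190 A_ack=7038 B_seq=7038 B_ack=0
After event 3: A_seq=382 A_ack=7038 B_seq=7038 B_ack=0
After event 4: A_seq=382 A_ack=7124 B_seq=7124 B_ack=0

382 7124 7124 0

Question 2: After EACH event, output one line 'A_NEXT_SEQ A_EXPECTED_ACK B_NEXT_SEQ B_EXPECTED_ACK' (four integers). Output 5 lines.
0 7028 7028 0
0 7038 7038 0
190 7038 7038 0
382 7038 7038 0
382 7124 7124 0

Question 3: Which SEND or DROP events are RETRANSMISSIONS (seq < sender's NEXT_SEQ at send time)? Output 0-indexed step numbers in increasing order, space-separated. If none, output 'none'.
Answer: none

Derivation:
Step 0: SEND seq=7000 -> fresh
Step 1: SEND seq=7028 -> fresh
Step 2: DROP seq=0 -> fresh
Step 3: SEND seq=190 -> fresh
Step 4: SEND seq=7038 -> fresh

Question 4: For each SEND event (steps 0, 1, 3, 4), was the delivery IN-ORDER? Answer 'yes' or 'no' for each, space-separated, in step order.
Answer: yes yes no yes

Derivation:
Step 0: SEND seq=7000 -> in-order
Step 1: SEND seq=7028 -> in-order
Step 3: SEND seq=190 -> out-of-order
Step 4: SEND seq=7038 -> in-order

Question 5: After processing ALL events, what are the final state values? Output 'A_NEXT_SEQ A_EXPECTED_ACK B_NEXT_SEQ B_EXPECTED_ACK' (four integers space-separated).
After event 0: A_seq=0 A_ack=7028 B_seq=7028 B_ack=0
After event 1: A_seq=0 A_ack=7038 B_seq=7038 B_ack=0
After event 2: A_seq=190 A_ack=7038 B_seq=7038 B_ack=0
After event 3: A_seq=382 A_ack=7038 B_seq=7038 B_ack=0
After event 4: A_seq=382 A_ack=7124 B_seq=7124 B_ack=0

Answer: 382 7124 7124 0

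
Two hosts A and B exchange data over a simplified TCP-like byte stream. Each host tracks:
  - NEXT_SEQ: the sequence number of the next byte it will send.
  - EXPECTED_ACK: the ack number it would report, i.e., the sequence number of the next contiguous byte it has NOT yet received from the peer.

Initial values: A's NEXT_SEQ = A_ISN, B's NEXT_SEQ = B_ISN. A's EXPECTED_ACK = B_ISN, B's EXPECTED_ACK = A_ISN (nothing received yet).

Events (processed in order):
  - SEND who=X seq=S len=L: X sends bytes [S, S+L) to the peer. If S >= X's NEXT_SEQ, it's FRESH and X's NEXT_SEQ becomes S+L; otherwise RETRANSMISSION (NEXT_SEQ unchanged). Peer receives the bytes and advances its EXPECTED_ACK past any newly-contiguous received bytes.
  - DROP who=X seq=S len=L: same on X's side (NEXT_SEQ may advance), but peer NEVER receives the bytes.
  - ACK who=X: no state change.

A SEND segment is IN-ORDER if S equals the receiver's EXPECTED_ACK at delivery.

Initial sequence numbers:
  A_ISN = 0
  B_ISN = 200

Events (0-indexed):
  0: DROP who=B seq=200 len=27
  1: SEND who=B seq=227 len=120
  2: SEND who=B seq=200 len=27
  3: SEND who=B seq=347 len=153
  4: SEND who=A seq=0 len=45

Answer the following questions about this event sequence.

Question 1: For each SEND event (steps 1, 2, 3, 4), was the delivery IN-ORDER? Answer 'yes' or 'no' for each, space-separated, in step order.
Answer: no yes yes yes

Derivation:
Step 1: SEND seq=227 -> out-of-order
Step 2: SEND seq=200 -> in-order
Step 3: SEND seq=347 -> in-order
Step 4: SEND seq=0 -> in-order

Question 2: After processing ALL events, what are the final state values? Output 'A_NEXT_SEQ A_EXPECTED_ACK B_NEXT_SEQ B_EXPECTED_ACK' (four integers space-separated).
Answer: 45 500 500 45

Derivation:
After event 0: A_seq=0 A_ack=200 B_seq=227 B_ack=0
After event 1: A_seq=0 A_ack=200 B_seq=347 B_ack=0
After event 2: A_seq=0 A_ack=347 B_seq=347 B_ack=0
After event 3: A_seq=0 A_ack=500 B_seq=500 B_ack=0
After event 4: A_seq=45 A_ack=500 B_seq=500 B_ack=45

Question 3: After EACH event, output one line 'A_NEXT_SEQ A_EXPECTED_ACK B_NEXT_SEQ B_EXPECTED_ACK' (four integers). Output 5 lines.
0 200 227 0
0 200 347 0
0 347 347 0
0 500 500 0
45 500 500 45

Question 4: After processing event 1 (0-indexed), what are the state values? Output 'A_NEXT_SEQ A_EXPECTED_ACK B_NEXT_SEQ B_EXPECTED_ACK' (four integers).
After event 0: A_seq=0 A_ack=200 B_seq=227 B_ack=0
After event 1: A_seq=0 A_ack=200 B_seq=347 B_ack=0

0 200 347 0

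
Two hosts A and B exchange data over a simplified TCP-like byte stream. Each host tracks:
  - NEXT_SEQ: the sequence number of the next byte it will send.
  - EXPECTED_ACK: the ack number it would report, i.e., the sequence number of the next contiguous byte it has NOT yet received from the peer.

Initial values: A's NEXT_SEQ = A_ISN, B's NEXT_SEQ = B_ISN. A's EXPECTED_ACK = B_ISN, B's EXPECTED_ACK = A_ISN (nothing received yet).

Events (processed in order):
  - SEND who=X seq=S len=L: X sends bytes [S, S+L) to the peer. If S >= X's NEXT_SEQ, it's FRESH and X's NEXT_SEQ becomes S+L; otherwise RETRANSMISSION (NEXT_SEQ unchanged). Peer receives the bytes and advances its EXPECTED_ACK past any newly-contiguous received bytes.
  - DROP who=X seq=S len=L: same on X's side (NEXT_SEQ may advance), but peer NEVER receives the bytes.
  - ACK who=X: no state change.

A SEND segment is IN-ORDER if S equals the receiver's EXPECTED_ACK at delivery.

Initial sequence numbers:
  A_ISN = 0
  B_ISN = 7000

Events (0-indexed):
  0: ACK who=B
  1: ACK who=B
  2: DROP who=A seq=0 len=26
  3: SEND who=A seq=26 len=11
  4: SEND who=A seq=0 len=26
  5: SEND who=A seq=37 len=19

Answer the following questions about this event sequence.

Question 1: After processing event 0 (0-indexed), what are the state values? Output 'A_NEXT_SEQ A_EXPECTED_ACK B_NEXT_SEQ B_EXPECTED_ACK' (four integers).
After event 0: A_seq=0 A_ack=7000 B_seq=7000 B_ack=0

0 7000 7000 0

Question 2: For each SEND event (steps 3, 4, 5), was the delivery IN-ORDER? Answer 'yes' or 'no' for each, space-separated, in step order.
Answer: no yes yes

Derivation:
Step 3: SEND seq=26 -> out-of-order
Step 4: SEND seq=0 -> in-order
Step 5: SEND seq=37 -> in-order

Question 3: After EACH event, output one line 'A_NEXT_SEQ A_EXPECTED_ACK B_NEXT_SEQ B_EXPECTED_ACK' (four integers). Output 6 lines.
0 7000 7000 0
0 7000 7000 0
26 7000 7000 0
37 7000 7000 0
37 7000 7000 37
56 7000 7000 56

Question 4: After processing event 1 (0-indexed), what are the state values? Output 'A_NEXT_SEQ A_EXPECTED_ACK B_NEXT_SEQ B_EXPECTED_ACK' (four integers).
After event 0: A_seq=0 A_ack=7000 B_seq=7000 B_ack=0
After event 1: A_seq=0 A_ack=7000 B_seq=7000 B_ack=0

0 7000 7000 0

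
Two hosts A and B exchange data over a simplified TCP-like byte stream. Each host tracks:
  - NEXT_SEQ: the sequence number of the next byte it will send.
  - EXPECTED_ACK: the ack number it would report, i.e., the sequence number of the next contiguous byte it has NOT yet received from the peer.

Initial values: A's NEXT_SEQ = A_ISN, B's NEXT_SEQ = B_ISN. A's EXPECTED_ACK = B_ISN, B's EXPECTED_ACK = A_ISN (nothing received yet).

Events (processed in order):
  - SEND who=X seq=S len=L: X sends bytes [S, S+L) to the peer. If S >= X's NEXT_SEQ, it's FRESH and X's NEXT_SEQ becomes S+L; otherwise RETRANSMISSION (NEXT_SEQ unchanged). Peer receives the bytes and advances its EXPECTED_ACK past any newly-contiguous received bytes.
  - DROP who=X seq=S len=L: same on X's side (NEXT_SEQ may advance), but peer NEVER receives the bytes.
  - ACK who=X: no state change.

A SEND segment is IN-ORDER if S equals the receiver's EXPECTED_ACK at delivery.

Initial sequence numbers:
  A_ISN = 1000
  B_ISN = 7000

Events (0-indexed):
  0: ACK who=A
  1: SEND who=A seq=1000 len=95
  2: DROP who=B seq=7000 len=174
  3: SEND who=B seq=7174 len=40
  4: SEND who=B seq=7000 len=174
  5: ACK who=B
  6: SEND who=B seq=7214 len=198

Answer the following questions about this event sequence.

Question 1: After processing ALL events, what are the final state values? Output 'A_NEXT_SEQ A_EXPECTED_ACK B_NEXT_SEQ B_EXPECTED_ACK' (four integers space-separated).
After event 0: A_seq=1000 A_ack=7000 B_seq=7000 B_ack=1000
After event 1: A_seq=1095 A_ack=7000 B_seq=7000 B_ack=1095
After event 2: A_seq=1095 A_ack=7000 B_seq=7174 B_ack=1095
After event 3: A_seq=1095 A_ack=7000 B_seq=7214 B_ack=1095
After event 4: A_seq=1095 A_ack=7214 B_seq=7214 B_ack=1095
After event 5: A_seq=1095 A_ack=7214 B_seq=7214 B_ack=1095
After event 6: A_seq=1095 A_ack=7412 B_seq=7412 B_ack=1095

Answer: 1095 7412 7412 1095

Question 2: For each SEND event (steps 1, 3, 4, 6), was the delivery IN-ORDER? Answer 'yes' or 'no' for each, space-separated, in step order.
Step 1: SEND seq=1000 -> in-order
Step 3: SEND seq=7174 -> out-of-order
Step 4: SEND seq=7000 -> in-order
Step 6: SEND seq=7214 -> in-order

Answer: yes no yes yes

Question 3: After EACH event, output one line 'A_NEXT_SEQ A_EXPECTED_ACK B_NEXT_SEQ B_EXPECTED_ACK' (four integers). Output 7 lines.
1000 7000 7000 1000
1095 7000 7000 1095
1095 7000 7174 1095
1095 7000 7214 1095
1095 7214 7214 1095
1095 7214 7214 1095
1095 7412 7412 1095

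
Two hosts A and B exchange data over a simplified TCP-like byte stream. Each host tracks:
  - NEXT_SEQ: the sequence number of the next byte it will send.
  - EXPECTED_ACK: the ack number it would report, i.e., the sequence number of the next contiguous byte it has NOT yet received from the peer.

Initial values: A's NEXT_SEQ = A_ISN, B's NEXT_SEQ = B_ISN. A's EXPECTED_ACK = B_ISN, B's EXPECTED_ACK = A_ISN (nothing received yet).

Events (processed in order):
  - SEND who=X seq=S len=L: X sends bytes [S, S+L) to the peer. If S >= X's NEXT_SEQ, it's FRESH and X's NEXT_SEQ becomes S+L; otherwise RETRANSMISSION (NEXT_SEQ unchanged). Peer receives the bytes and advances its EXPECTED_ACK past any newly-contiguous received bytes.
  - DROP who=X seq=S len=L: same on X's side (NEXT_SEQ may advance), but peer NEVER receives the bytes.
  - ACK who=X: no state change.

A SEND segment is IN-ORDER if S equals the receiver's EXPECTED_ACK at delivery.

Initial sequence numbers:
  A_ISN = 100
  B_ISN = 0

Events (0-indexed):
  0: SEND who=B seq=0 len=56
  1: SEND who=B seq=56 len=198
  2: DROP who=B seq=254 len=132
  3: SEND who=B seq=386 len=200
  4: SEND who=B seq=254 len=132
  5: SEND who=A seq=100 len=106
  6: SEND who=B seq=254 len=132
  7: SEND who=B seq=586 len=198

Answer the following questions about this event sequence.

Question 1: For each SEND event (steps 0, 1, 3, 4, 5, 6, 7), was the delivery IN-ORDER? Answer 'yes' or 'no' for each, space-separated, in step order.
Answer: yes yes no yes yes no yes

Derivation:
Step 0: SEND seq=0 -> in-order
Step 1: SEND seq=56 -> in-order
Step 3: SEND seq=386 -> out-of-order
Step 4: SEND seq=254 -> in-order
Step 5: SEND seq=100 -> in-order
Step 6: SEND seq=254 -> out-of-order
Step 7: SEND seq=586 -> in-order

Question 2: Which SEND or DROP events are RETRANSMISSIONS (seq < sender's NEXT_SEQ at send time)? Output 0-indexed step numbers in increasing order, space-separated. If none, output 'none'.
Step 0: SEND seq=0 -> fresh
Step 1: SEND seq=56 -> fresh
Step 2: DROP seq=254 -> fresh
Step 3: SEND seq=386 -> fresh
Step 4: SEND seq=254 -> retransmit
Step 5: SEND seq=100 -> fresh
Step 6: SEND seq=254 -> retransmit
Step 7: SEND seq=586 -> fresh

Answer: 4 6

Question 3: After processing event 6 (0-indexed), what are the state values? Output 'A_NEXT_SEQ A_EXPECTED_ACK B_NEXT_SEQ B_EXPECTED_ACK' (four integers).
After event 0: A_seq=100 A_ack=56 B_seq=56 B_ack=100
After event 1: A_seq=100 A_ack=254 B_seq=254 B_ack=100
After event 2: A_seq=100 A_ack=254 B_seq=386 B_ack=100
After event 3: A_seq=100 A_ack=254 B_seq=586 B_ack=100
After event 4: A_seq=100 A_ack=586 B_seq=586 B_ack=100
After event 5: A_seq=206 A_ack=586 B_seq=586 B_ack=206
After event 6: A_seq=206 A_ack=586 B_seq=586 B_ack=206

206 586 586 206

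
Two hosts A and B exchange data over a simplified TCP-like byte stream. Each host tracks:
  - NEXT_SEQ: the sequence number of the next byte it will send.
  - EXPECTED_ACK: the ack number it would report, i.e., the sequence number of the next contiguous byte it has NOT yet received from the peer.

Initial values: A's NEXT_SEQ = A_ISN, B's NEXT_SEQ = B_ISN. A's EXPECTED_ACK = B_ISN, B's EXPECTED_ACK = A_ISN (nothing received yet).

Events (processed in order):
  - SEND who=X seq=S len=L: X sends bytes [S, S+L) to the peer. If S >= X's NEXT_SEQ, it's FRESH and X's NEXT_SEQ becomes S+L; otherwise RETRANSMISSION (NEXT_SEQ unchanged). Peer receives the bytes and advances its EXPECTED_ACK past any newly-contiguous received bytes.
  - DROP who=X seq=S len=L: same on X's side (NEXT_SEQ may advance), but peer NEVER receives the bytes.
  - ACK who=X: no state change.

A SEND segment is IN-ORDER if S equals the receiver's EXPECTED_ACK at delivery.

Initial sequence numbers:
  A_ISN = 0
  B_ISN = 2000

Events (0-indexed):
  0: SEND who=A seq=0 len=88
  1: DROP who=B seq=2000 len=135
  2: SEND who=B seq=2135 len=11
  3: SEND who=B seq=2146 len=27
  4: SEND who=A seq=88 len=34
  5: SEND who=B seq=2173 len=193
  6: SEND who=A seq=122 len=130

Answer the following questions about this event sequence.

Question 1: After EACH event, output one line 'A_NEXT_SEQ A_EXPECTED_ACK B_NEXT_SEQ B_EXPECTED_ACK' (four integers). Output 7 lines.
88 2000 2000 88
88 2000 2135 88
88 2000 2146 88
88 2000 2173 88
122 2000 2173 122
122 2000 2366 122
252 2000 2366 252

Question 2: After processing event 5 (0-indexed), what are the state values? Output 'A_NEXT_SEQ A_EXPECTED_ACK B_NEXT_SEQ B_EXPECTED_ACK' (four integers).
After event 0: A_seq=88 A_ack=2000 B_seq=2000 B_ack=88
After event 1: A_seq=88 A_ack=2000 B_seq=2135 B_ack=88
After event 2: A_seq=88 A_ack=2000 B_seq=2146 B_ack=88
After event 3: A_seq=88 A_ack=2000 B_seq=2173 B_ack=88
After event 4: A_seq=122 A_ack=2000 B_seq=2173 B_ack=122
After event 5: A_seq=122 A_ack=2000 B_seq=2366 B_ack=122

122 2000 2366 122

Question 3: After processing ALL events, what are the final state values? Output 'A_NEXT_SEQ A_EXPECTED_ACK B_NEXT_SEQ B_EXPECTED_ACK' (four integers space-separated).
After event 0: A_seq=88 A_ack=2000 B_seq=2000 B_ack=88
After event 1: A_seq=88 A_ack=2000 B_seq=2135 B_ack=88
After event 2: A_seq=88 A_ack=2000 B_seq=2146 B_ack=88
After event 3: A_seq=88 A_ack=2000 B_seq=2173 B_ack=88
After event 4: A_seq=122 A_ack=2000 B_seq=2173 B_ack=122
After event 5: A_seq=122 A_ack=2000 B_seq=2366 B_ack=122
After event 6: A_seq=252 A_ack=2000 B_seq=2366 B_ack=252

Answer: 252 2000 2366 252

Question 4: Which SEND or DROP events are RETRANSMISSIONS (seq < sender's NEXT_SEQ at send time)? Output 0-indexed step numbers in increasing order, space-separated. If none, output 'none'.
Step 0: SEND seq=0 -> fresh
Step 1: DROP seq=2000 -> fresh
Step 2: SEND seq=2135 -> fresh
Step 3: SEND seq=2146 -> fresh
Step 4: SEND seq=88 -> fresh
Step 5: SEND seq=2173 -> fresh
Step 6: SEND seq=122 -> fresh

Answer: none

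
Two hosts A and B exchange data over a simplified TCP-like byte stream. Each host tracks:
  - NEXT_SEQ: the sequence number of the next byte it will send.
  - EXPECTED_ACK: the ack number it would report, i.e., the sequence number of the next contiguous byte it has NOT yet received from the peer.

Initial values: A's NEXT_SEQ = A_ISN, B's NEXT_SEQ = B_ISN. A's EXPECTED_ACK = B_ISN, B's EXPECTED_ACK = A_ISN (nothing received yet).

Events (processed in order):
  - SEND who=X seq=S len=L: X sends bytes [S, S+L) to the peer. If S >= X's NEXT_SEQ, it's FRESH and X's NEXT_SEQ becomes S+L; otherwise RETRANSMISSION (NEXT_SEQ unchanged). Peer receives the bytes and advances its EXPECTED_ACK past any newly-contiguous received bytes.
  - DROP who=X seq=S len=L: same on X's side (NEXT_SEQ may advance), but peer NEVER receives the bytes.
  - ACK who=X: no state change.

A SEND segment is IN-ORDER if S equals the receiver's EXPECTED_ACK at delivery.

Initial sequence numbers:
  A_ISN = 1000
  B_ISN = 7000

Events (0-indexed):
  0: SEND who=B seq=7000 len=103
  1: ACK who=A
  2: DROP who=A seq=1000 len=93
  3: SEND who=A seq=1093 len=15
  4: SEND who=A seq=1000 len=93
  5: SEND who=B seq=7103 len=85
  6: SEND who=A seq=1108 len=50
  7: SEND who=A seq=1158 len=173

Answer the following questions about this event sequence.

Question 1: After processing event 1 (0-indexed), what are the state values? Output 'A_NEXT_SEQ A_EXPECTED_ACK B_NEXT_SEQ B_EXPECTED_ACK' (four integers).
After event 0: A_seq=1000 A_ack=7103 B_seq=7103 B_ack=1000
After event 1: A_seq=1000 A_ack=7103 B_seq=7103 B_ack=1000

1000 7103 7103 1000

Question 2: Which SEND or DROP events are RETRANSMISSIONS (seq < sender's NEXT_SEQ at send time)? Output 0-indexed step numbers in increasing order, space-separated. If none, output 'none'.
Answer: 4

Derivation:
Step 0: SEND seq=7000 -> fresh
Step 2: DROP seq=1000 -> fresh
Step 3: SEND seq=1093 -> fresh
Step 4: SEND seq=1000 -> retransmit
Step 5: SEND seq=7103 -> fresh
Step 6: SEND seq=1108 -> fresh
Step 7: SEND seq=1158 -> fresh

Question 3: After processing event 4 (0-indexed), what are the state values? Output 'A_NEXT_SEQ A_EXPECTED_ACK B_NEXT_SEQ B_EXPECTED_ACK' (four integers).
After event 0: A_seq=1000 A_ack=7103 B_seq=7103 B_ack=1000
After event 1: A_seq=1000 A_ack=7103 B_seq=7103 B_ack=1000
After event 2: A_seq=1093 A_ack=7103 B_seq=7103 B_ack=1000
After event 3: A_seq=1108 A_ack=7103 B_seq=7103 B_ack=1000
After event 4: A_seq=1108 A_ack=7103 B_seq=7103 B_ack=1108

1108 7103 7103 1108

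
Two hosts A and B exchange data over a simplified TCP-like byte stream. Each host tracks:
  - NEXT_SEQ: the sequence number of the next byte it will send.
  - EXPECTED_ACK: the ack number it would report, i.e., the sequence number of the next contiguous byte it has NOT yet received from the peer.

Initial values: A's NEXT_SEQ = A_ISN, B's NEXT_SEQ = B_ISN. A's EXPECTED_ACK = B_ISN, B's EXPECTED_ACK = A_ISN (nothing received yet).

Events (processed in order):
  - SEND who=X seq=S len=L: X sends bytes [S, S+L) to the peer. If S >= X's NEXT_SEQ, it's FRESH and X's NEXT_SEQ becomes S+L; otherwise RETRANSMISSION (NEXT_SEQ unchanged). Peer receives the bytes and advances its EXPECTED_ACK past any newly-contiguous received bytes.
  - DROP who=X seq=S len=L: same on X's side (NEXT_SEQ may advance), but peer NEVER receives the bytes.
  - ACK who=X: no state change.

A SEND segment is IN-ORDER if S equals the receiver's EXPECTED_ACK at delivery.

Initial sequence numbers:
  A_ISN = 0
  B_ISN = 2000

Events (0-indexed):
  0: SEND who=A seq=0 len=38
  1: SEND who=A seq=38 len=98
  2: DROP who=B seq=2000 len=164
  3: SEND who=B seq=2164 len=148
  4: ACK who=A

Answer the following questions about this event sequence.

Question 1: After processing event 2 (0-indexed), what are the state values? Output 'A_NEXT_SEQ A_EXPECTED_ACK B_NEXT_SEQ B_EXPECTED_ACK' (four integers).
After event 0: A_seq=38 A_ack=2000 B_seq=2000 B_ack=38
After event 1: A_seq=136 A_ack=2000 B_seq=2000 B_ack=136
After event 2: A_seq=136 A_ack=2000 B_seq=2164 B_ack=136

136 2000 2164 136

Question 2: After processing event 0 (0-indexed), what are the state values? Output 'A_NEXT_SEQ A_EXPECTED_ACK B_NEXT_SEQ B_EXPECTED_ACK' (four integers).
After event 0: A_seq=38 A_ack=2000 B_seq=2000 B_ack=38

38 2000 2000 38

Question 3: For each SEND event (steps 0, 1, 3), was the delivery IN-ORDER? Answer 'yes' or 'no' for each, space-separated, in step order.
Step 0: SEND seq=0 -> in-order
Step 1: SEND seq=38 -> in-order
Step 3: SEND seq=2164 -> out-of-order

Answer: yes yes no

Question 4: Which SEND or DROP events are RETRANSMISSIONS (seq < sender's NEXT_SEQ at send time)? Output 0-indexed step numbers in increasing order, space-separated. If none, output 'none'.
Step 0: SEND seq=0 -> fresh
Step 1: SEND seq=38 -> fresh
Step 2: DROP seq=2000 -> fresh
Step 3: SEND seq=2164 -> fresh

Answer: none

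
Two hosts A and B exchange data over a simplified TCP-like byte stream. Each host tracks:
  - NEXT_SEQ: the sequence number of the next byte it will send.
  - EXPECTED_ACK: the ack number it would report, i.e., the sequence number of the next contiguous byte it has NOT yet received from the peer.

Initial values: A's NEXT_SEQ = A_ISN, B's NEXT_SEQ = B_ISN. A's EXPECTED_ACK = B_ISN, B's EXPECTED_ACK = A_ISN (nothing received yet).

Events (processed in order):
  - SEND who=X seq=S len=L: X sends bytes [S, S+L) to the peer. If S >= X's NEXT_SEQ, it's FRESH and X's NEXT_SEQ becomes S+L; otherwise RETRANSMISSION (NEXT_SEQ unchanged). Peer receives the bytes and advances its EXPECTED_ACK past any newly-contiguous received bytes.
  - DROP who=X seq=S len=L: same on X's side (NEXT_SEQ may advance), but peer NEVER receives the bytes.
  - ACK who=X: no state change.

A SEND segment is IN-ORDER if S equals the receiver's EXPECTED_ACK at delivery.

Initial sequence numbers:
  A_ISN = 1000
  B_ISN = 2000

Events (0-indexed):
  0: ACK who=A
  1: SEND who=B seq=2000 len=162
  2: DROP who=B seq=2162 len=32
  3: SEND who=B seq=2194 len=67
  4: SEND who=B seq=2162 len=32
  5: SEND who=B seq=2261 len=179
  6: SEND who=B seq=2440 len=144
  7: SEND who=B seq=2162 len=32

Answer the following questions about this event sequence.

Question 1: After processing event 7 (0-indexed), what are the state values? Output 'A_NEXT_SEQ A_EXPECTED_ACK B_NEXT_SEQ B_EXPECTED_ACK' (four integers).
After event 0: A_seq=1000 A_ack=2000 B_seq=2000 B_ack=1000
After event 1: A_seq=1000 A_ack=2162 B_seq=2162 B_ack=1000
After event 2: A_seq=1000 A_ack=2162 B_seq=2194 B_ack=1000
After event 3: A_seq=1000 A_ack=2162 B_seq=2261 B_ack=1000
After event 4: A_seq=1000 A_ack=2261 B_seq=2261 B_ack=1000
After event 5: A_seq=1000 A_ack=2440 B_seq=2440 B_ack=1000
After event 6: A_seq=1000 A_ack=2584 B_seq=2584 B_ack=1000
After event 7: A_seq=1000 A_ack=2584 B_seq=2584 B_ack=1000

1000 2584 2584 1000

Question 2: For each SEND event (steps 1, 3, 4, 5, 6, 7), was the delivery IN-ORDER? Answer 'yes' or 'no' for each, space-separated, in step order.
Answer: yes no yes yes yes no

Derivation:
Step 1: SEND seq=2000 -> in-order
Step 3: SEND seq=2194 -> out-of-order
Step 4: SEND seq=2162 -> in-order
Step 5: SEND seq=2261 -> in-order
Step 6: SEND seq=2440 -> in-order
Step 7: SEND seq=2162 -> out-of-order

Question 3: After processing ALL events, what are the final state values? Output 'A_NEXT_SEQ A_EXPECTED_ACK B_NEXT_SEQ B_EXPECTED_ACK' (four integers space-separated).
Answer: 1000 2584 2584 1000

Derivation:
After event 0: A_seq=1000 A_ack=2000 B_seq=2000 B_ack=1000
After event 1: A_seq=1000 A_ack=2162 B_seq=2162 B_ack=1000
After event 2: A_seq=1000 A_ack=2162 B_seq=2194 B_ack=1000
After event 3: A_seq=1000 A_ack=2162 B_seq=2261 B_ack=1000
After event 4: A_seq=1000 A_ack=2261 B_seq=2261 B_ack=1000
After event 5: A_seq=1000 A_ack=2440 B_seq=2440 B_ack=1000
After event 6: A_seq=1000 A_ack=2584 B_seq=2584 B_ack=1000
After event 7: A_seq=1000 A_ack=2584 B_seq=2584 B_ack=1000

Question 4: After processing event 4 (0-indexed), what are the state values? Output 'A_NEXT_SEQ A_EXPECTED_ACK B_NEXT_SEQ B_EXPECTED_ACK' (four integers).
After event 0: A_seq=1000 A_ack=2000 B_seq=2000 B_ack=1000
After event 1: A_seq=1000 A_ack=2162 B_seq=2162 B_ack=1000
After event 2: A_seq=1000 A_ack=2162 B_seq=2194 B_ack=1000
After event 3: A_seq=1000 A_ack=2162 B_seq=2261 B_ack=1000
After event 4: A_seq=1000 A_ack=2261 B_seq=2261 B_ack=1000

1000 2261 2261 1000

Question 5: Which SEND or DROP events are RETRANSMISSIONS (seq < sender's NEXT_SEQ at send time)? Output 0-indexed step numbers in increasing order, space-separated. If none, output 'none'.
Step 1: SEND seq=2000 -> fresh
Step 2: DROP seq=2162 -> fresh
Step 3: SEND seq=2194 -> fresh
Step 4: SEND seq=2162 -> retransmit
Step 5: SEND seq=2261 -> fresh
Step 6: SEND seq=2440 -> fresh
Step 7: SEND seq=2162 -> retransmit

Answer: 4 7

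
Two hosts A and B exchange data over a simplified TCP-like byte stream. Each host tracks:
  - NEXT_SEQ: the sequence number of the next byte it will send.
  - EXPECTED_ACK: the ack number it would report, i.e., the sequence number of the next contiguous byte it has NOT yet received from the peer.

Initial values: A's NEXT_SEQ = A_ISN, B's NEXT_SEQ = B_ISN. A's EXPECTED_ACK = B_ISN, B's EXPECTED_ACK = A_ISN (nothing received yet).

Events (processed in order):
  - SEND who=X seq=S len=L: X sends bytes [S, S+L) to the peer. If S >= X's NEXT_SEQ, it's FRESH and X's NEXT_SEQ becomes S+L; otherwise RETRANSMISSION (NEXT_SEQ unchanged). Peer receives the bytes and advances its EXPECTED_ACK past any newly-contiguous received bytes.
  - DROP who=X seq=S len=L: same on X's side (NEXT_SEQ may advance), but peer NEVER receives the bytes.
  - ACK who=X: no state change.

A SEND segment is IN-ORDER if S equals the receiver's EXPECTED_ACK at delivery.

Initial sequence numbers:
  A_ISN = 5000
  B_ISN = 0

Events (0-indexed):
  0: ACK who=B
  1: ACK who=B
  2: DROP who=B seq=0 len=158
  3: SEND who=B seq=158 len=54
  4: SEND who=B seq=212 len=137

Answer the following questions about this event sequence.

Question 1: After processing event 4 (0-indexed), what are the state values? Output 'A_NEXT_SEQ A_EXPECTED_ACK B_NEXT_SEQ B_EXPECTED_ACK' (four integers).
After event 0: A_seq=5000 A_ack=0 B_seq=0 B_ack=5000
After event 1: A_seq=5000 A_ack=0 B_seq=0 B_ack=5000
After event 2: A_seq=5000 A_ack=0 B_seq=158 B_ack=5000
After event 3: A_seq=5000 A_ack=0 B_seq=212 B_ack=5000
After event 4: A_seq=5000 A_ack=0 B_seq=349 B_ack=5000

5000 0 349 5000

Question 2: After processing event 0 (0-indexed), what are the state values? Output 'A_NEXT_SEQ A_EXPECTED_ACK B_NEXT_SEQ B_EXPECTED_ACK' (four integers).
After event 0: A_seq=5000 A_ack=0 B_seq=0 B_ack=5000

5000 0 0 5000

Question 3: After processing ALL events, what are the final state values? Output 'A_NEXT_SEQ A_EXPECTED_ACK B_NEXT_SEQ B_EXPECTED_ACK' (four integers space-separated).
Answer: 5000 0 349 5000

Derivation:
After event 0: A_seq=5000 A_ack=0 B_seq=0 B_ack=5000
After event 1: A_seq=5000 A_ack=0 B_seq=0 B_ack=5000
After event 2: A_seq=5000 A_ack=0 B_seq=158 B_ack=5000
After event 3: A_seq=5000 A_ack=0 B_seq=212 B_ack=5000
After event 4: A_seq=5000 A_ack=0 B_seq=349 B_ack=5000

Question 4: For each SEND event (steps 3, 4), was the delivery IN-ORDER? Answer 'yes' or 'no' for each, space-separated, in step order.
Step 3: SEND seq=158 -> out-of-order
Step 4: SEND seq=212 -> out-of-order

Answer: no no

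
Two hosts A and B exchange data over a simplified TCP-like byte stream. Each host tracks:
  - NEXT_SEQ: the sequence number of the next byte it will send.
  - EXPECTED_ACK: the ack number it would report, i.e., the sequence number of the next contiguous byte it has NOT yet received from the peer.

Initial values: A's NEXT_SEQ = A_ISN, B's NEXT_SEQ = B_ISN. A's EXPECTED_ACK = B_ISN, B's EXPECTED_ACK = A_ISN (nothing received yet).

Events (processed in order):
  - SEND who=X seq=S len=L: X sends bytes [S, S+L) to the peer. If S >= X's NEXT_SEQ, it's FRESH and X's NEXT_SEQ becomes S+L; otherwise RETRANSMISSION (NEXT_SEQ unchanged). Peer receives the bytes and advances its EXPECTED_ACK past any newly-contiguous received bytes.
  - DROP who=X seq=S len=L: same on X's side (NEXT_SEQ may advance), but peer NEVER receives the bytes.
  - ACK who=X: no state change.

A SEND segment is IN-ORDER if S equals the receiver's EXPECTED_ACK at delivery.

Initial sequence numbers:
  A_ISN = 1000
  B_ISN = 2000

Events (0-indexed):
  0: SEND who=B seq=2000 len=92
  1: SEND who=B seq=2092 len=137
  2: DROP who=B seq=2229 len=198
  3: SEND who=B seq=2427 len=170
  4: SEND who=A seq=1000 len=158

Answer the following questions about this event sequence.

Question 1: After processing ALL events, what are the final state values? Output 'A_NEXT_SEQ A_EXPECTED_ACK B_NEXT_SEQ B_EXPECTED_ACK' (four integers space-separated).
After event 0: A_seq=1000 A_ack=2092 B_seq=2092 B_ack=1000
After event 1: A_seq=1000 A_ack=2229 B_seq=2229 B_ack=1000
After event 2: A_seq=1000 A_ack=2229 B_seq=2427 B_ack=1000
After event 3: A_seq=1000 A_ack=2229 B_seq=2597 B_ack=1000
After event 4: A_seq=1158 A_ack=2229 B_seq=2597 B_ack=1158

Answer: 1158 2229 2597 1158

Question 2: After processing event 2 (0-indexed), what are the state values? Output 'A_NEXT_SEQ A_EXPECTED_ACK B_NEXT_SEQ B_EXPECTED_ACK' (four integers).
After event 0: A_seq=1000 A_ack=2092 B_seq=2092 B_ack=1000
After event 1: A_seq=1000 A_ack=2229 B_seq=2229 B_ack=1000
After event 2: A_seq=1000 A_ack=2229 B_seq=2427 B_ack=1000

1000 2229 2427 1000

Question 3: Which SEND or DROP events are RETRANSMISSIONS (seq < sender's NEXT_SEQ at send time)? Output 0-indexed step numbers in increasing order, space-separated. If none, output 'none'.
Answer: none

Derivation:
Step 0: SEND seq=2000 -> fresh
Step 1: SEND seq=2092 -> fresh
Step 2: DROP seq=2229 -> fresh
Step 3: SEND seq=2427 -> fresh
Step 4: SEND seq=1000 -> fresh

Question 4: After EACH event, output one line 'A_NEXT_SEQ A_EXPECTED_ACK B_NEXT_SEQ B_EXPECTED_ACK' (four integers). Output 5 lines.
1000 2092 2092 1000
1000 2229 2229 1000
1000 2229 2427 1000
1000 2229 2597 1000
1158 2229 2597 1158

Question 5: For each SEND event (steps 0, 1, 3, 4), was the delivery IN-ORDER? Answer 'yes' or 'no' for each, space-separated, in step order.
Step 0: SEND seq=2000 -> in-order
Step 1: SEND seq=2092 -> in-order
Step 3: SEND seq=2427 -> out-of-order
Step 4: SEND seq=1000 -> in-order

Answer: yes yes no yes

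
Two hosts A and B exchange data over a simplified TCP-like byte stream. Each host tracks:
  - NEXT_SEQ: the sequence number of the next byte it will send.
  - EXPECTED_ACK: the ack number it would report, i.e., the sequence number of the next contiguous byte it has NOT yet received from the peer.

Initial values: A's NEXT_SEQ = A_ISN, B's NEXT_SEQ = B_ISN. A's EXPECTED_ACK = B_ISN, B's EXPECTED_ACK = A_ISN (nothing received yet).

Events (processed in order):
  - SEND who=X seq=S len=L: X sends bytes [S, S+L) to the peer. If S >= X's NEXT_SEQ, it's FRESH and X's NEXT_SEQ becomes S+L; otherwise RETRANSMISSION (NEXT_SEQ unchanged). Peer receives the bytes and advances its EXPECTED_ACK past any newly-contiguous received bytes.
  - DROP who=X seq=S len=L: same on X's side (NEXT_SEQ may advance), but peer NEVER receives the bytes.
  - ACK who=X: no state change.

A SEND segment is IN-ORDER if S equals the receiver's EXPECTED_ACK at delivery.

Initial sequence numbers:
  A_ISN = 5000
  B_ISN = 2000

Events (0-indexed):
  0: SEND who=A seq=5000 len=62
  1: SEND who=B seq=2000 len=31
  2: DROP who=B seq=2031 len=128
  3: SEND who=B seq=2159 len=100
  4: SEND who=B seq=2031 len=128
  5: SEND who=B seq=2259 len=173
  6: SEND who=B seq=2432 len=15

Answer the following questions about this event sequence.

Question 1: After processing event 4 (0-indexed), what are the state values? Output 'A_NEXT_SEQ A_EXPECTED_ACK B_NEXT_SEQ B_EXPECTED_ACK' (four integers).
After event 0: A_seq=5062 A_ack=2000 B_seq=2000 B_ack=5062
After event 1: A_seq=5062 A_ack=2031 B_seq=2031 B_ack=5062
After event 2: A_seq=5062 A_ack=2031 B_seq=2159 B_ack=5062
After event 3: A_seq=5062 A_ack=2031 B_seq=2259 B_ack=5062
After event 4: A_seq=5062 A_ack=2259 B_seq=2259 B_ack=5062

5062 2259 2259 5062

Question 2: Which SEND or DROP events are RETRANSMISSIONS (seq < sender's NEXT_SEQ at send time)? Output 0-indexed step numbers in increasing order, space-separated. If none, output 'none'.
Step 0: SEND seq=5000 -> fresh
Step 1: SEND seq=2000 -> fresh
Step 2: DROP seq=2031 -> fresh
Step 3: SEND seq=2159 -> fresh
Step 4: SEND seq=2031 -> retransmit
Step 5: SEND seq=2259 -> fresh
Step 6: SEND seq=2432 -> fresh

Answer: 4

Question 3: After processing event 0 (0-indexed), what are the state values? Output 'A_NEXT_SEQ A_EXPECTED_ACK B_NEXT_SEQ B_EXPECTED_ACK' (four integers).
After event 0: A_seq=5062 A_ack=2000 B_seq=2000 B_ack=5062

5062 2000 2000 5062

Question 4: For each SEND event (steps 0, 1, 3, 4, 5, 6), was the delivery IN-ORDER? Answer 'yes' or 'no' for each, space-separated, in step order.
Step 0: SEND seq=5000 -> in-order
Step 1: SEND seq=2000 -> in-order
Step 3: SEND seq=2159 -> out-of-order
Step 4: SEND seq=2031 -> in-order
Step 5: SEND seq=2259 -> in-order
Step 6: SEND seq=2432 -> in-order

Answer: yes yes no yes yes yes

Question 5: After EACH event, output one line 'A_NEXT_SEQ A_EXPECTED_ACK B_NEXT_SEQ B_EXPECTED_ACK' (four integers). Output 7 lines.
5062 2000 2000 5062
5062 2031 2031 5062
5062 2031 2159 5062
5062 2031 2259 5062
5062 2259 2259 5062
5062 2432 2432 5062
5062 2447 2447 5062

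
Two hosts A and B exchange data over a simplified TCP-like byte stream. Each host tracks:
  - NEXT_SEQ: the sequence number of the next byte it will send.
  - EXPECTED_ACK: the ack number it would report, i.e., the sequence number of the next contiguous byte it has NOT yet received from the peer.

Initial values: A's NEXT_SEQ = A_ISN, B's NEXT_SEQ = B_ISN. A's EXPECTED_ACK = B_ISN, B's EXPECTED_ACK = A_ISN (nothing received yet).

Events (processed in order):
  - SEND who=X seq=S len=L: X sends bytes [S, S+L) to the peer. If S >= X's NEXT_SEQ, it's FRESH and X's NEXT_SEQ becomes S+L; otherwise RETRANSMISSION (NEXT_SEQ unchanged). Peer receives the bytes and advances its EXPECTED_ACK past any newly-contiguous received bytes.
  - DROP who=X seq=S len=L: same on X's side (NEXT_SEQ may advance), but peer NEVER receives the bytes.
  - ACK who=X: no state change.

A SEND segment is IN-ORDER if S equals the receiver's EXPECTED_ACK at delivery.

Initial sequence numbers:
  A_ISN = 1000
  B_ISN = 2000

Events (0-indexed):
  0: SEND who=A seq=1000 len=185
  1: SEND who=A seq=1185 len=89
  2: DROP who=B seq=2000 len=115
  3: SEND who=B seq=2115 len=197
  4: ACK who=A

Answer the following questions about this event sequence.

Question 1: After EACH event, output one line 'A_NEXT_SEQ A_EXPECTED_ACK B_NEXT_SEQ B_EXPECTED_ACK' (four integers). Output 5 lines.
1185 2000 2000 1185
1274 2000 2000 1274
1274 2000 2115 1274
1274 2000 2312 1274
1274 2000 2312 1274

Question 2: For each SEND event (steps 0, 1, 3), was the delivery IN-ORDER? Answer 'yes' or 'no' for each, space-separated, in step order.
Step 0: SEND seq=1000 -> in-order
Step 1: SEND seq=1185 -> in-order
Step 3: SEND seq=2115 -> out-of-order

Answer: yes yes no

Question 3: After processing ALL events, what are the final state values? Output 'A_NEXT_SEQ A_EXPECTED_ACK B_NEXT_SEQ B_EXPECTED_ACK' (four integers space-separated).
Answer: 1274 2000 2312 1274

Derivation:
After event 0: A_seq=1185 A_ack=2000 B_seq=2000 B_ack=1185
After event 1: A_seq=1274 A_ack=2000 B_seq=2000 B_ack=1274
After event 2: A_seq=1274 A_ack=2000 B_seq=2115 B_ack=1274
After event 3: A_seq=1274 A_ack=2000 B_seq=2312 B_ack=1274
After event 4: A_seq=1274 A_ack=2000 B_seq=2312 B_ack=1274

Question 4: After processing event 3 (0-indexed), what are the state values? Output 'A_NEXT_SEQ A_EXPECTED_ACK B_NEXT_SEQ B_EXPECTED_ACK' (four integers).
After event 0: A_seq=1185 A_ack=2000 B_seq=2000 B_ack=1185
After event 1: A_seq=1274 A_ack=2000 B_seq=2000 B_ack=1274
After event 2: A_seq=1274 A_ack=2000 B_seq=2115 B_ack=1274
After event 3: A_seq=1274 A_ack=2000 B_seq=2312 B_ack=1274

1274 2000 2312 1274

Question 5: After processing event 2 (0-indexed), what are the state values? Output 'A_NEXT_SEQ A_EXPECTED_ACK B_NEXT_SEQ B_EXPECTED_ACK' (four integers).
After event 0: A_seq=1185 A_ack=2000 B_seq=2000 B_ack=1185
After event 1: A_seq=1274 A_ack=2000 B_seq=2000 B_ack=1274
After event 2: A_seq=1274 A_ack=2000 B_seq=2115 B_ack=1274

1274 2000 2115 1274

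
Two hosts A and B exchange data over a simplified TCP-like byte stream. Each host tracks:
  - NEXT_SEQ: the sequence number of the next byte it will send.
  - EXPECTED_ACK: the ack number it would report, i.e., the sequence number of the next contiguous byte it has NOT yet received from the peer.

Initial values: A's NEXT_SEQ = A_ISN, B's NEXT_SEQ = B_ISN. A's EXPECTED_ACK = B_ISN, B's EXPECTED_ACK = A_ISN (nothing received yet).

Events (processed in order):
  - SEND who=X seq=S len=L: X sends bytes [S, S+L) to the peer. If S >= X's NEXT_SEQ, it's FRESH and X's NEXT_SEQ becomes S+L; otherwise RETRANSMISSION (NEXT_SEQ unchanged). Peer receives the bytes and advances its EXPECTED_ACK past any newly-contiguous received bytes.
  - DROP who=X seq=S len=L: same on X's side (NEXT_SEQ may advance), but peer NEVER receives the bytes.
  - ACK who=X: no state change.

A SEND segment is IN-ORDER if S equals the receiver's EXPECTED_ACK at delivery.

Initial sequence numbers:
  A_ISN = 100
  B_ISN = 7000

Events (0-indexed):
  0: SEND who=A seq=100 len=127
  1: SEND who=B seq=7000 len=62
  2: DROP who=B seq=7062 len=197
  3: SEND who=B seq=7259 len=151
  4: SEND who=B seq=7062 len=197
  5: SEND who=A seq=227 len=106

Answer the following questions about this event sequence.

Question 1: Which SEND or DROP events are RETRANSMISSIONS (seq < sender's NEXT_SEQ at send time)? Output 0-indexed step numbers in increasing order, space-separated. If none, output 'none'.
Step 0: SEND seq=100 -> fresh
Step 1: SEND seq=7000 -> fresh
Step 2: DROP seq=7062 -> fresh
Step 3: SEND seq=7259 -> fresh
Step 4: SEND seq=7062 -> retransmit
Step 5: SEND seq=227 -> fresh

Answer: 4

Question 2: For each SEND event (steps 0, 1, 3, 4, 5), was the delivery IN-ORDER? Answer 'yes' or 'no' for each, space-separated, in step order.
Step 0: SEND seq=100 -> in-order
Step 1: SEND seq=7000 -> in-order
Step 3: SEND seq=7259 -> out-of-order
Step 4: SEND seq=7062 -> in-order
Step 5: SEND seq=227 -> in-order

Answer: yes yes no yes yes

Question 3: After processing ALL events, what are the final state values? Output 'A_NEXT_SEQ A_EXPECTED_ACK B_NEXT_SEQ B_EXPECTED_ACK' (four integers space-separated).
After event 0: A_seq=227 A_ack=7000 B_seq=7000 B_ack=227
After event 1: A_seq=227 A_ack=7062 B_seq=7062 B_ack=227
After event 2: A_seq=227 A_ack=7062 B_seq=7259 B_ack=227
After event 3: A_seq=227 A_ack=7062 B_seq=7410 B_ack=227
After event 4: A_seq=227 A_ack=7410 B_seq=7410 B_ack=227
After event 5: A_seq=333 A_ack=7410 B_seq=7410 B_ack=333

Answer: 333 7410 7410 333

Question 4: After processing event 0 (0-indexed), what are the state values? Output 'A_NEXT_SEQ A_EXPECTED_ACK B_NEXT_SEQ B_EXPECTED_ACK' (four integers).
After event 0: A_seq=227 A_ack=7000 B_seq=7000 B_ack=227

227 7000 7000 227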